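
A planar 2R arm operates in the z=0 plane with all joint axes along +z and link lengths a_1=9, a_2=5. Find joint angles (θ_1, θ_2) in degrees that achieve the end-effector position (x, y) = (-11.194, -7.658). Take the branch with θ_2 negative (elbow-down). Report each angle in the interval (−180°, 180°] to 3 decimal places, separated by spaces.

-135.005 -29.989

cos θ_2 = (183.9506−9²−5²)/(2·9·5) = 0.8661; θ_2 = -29.9894° (elbow-down)
β = atan2(-7.6580,-11.1940) = -145.6233°; ψ = atan2(-2.4992,13.3306) = -10.6185°
θ_1 = β − ψ = -135.0049°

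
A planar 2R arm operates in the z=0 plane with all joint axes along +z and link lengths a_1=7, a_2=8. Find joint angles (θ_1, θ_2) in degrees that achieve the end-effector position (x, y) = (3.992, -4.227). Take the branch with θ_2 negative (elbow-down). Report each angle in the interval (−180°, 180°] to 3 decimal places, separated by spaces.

cos θ_2 = (33.8036−7²−8²)/(2·7·8) = -0.7071; θ_2 = -135.0003° (elbow-down)
β = atan2(-4.2270,3.9920) = -46.6378°; ψ = atan2(-5.6568,1.3431) = -76.6434°
θ_1 = β − ψ = 30.0057°

30.006 -135.000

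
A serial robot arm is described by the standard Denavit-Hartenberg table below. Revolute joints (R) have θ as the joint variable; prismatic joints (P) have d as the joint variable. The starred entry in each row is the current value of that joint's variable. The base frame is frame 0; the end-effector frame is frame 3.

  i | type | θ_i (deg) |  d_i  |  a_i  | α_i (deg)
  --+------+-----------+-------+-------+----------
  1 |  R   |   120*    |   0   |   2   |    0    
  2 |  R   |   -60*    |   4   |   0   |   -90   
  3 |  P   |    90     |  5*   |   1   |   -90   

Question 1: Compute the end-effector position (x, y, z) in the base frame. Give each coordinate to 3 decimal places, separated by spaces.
-5.330 4.232 3.000

after link 1: o_1 = (-1.0000, 1.7321, 0.0000)
after link 2: o_2 = (-1.0000, 1.7321, 4.0000)
after link 3: o_3 = (-5.3301, 4.2321, 3.0000)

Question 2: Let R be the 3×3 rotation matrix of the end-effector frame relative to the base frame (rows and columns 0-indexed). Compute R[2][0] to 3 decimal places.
-1.000

End-effector x-axis (col 0 of R) = (-0.0000,0.0000,-1.0000)
R[2][0] = -1.0000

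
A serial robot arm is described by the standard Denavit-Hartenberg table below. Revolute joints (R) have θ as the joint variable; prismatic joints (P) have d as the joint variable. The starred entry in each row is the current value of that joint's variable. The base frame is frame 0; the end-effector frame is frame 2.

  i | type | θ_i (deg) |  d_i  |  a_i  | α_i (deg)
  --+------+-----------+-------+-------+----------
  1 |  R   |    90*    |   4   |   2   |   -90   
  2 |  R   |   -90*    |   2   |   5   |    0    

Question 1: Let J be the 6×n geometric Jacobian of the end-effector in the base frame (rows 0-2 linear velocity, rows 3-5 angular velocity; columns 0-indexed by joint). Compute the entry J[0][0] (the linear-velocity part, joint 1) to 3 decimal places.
axis z_0 = ẑ; lever o_n−o_0 = (-2.0000,2.0000,9.0000)
cross product → J_v[:, 0] = (-2.0000,-2.0000,0.0000)
J_ω[:, 0] = z_0
entry J[0][0] = -2.0000

-2.000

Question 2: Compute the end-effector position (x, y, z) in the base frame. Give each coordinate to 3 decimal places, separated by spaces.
-2.000 2.000 9.000

after link 1: o_1 = (0.0000, 2.0000, 4.0000)
after link 2: o_2 = (-2.0000, 2.0000, 9.0000)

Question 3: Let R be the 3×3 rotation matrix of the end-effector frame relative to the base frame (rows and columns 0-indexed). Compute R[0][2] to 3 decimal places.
-1.000

End-effector z-axis (col 2 of R) = (-1.0000,0.0000,0.0000)
R[0][2] = -1.0000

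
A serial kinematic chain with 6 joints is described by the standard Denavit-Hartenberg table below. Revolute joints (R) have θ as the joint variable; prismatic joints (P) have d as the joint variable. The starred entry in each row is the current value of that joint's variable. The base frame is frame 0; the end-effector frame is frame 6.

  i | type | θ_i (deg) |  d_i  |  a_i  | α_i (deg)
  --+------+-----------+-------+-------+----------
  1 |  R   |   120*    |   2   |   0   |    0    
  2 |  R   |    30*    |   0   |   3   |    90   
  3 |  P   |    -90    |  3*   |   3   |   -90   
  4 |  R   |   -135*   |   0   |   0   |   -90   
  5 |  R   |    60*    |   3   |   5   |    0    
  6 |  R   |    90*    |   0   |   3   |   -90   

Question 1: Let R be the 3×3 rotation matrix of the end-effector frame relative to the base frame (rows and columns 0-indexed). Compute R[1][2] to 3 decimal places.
0.127

End-effector z-axis (col 2 of R) = (-0.9268,0.1268,-0.3536)
R[1][2] = 0.1268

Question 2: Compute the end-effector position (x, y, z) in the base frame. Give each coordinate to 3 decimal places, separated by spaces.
after link 1: o_1 = (0.0000, 0.0000, 2.0000)
after link 2: o_2 = (-2.5981, 1.5000, 2.0000)
after link 3: o_3 = (-1.0981, 4.0981, -1.0000)
after link 4: o_4 = (-1.0981, 4.0981, -1.0000)
after link 5: o_5 = (4.5965, 5.3011, -1.3536)
after link 6: o_6 = (4.9769, 2.9601, -3.1907)

4.977 2.960 -3.191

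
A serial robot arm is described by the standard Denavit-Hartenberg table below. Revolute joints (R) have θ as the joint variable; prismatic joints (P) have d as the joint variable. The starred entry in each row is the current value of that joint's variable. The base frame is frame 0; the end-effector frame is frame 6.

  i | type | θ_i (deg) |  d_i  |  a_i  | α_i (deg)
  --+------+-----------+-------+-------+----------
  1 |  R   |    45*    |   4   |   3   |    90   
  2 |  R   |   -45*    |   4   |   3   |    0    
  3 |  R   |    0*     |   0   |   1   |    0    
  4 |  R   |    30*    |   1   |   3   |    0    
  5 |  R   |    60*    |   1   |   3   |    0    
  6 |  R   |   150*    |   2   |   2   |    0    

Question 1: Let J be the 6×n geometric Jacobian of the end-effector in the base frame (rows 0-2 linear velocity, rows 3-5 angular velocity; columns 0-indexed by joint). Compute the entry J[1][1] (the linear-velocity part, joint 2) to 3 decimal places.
axis z_1 = (0.7071,-0.7071,0.0000); lever o_n−o_1 = (9.8399,-1.4738,-2.0012)
cross product → J_v[:, 1] = (1.4151,1.4151,5.9157)
J_ω[:, 1] = z_1
entry J[1][1] = 1.4151

1.415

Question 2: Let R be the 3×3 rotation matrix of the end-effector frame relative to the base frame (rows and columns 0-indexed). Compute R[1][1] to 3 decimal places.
End-effector y-axis (col 1 of R) = (0.1830,0.1830,-0.9659)
R[1][1] = 0.1830

0.183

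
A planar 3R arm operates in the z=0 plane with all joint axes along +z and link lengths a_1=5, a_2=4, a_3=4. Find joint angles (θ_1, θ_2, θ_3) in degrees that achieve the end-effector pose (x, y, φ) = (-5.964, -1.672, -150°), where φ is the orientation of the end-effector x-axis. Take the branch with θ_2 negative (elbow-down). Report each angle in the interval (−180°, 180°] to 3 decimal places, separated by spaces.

wrist centre = target − a_3·(cos φ, sin φ) = (-2.4999, 0.3280)
cos θ_2 = (6.3571−5²−4²)/(2·5·4) = -0.8661; θ_2 = -150.0055° (elbow-down)
β = atan2(0.3280,-2.4999) = 172.5252°; ψ = atan2(-1.9997,1.5357) = -52.4764°
θ_1 = β − ψ = 225.0016°
θ_3 = φ − θ_1 − θ_2 = 135.0038° (wrapped to (-180°,180°])

-134.998 -150.005 135.004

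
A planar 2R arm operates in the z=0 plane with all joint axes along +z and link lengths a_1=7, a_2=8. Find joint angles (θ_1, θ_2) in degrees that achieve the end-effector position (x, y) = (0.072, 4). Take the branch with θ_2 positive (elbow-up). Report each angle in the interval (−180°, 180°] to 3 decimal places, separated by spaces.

cos θ_2 = (16.0052−7²−8²)/(2·7·8) = -0.8660; θ_2 = 150.0000° (elbow-up)
β = atan2(4.0000,0.0720) = 88.9688°; ψ = atan2(4.0000,0.0718) = 88.9717°
θ_1 = β − ψ = -0.0029°

-0.003 150.000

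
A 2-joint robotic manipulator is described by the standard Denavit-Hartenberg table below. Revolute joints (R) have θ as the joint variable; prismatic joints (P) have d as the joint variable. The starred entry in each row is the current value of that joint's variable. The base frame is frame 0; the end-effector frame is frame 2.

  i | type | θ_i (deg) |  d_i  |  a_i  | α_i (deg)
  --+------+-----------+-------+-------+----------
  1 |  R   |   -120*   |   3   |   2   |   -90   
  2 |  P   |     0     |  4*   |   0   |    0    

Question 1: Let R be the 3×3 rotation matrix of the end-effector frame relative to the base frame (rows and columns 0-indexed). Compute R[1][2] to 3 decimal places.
-0.500

End-effector z-axis (col 2 of R) = (0.8660,-0.5000,0.0000)
R[1][2] = -0.5000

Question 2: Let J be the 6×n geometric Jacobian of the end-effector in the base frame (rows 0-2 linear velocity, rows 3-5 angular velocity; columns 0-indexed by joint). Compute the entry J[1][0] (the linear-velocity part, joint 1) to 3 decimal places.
axis z_0 = ẑ; lever o_n−o_0 = (2.4641,-3.7321,3.0000)
cross product → J_v[:, 0] = (3.7321,2.4641,-0.0000)
J_ω[:, 0] = z_0
entry J[1][0] = 2.4641

2.464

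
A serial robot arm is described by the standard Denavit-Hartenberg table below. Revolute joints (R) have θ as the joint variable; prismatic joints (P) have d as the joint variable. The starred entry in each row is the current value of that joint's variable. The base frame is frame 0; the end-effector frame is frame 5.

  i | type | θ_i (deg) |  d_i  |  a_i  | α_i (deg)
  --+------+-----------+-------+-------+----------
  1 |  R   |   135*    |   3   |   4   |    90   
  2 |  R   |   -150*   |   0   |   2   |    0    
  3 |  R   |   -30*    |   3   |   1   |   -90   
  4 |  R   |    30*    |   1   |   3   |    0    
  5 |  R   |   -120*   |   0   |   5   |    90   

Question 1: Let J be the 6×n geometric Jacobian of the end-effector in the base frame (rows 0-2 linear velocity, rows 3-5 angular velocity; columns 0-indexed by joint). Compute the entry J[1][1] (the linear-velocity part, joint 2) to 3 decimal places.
axis z_1 = (0.7071,0.7071,0.0000); lever o_n−o_1 = (8.3652,0.8272,-2.0000)
cross product → J_v[:, 1] = (-1.4142,1.4142,-5.3301)
J_ω[:, 1] = z_1
entry J[1][1] = 1.4142

1.414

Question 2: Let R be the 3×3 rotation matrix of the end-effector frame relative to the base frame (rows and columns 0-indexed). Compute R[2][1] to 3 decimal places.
End-effector y-axis (col 1 of R) = (0.0000,0.0000,-1.0000)
R[2][1] = -1.0000

-1.000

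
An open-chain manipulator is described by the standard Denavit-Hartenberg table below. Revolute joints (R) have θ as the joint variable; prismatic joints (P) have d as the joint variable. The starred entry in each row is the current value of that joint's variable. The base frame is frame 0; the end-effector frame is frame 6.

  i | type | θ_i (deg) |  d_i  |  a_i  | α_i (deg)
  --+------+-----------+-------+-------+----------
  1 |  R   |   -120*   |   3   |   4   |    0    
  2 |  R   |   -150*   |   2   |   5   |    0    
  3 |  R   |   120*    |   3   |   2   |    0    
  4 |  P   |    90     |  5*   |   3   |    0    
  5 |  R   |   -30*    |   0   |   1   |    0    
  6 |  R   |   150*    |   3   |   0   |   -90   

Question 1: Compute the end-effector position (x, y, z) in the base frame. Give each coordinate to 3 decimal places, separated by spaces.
-2.232 -3.062 16.000

after link 1: o_1 = (-2.0000, -3.4641, 3.0000)
after link 2: o_2 = (-2.0000, 1.5359, 5.0000)
after link 3: o_3 = (-3.7321, 0.5359, 8.0000)
after link 4: o_4 = (-2.2321, -2.0622, 13.0000)
after link 5: o_5 = (-2.2321, -3.0622, 13.0000)
after link 6: o_6 = (-2.2321, -3.0622, 16.0000)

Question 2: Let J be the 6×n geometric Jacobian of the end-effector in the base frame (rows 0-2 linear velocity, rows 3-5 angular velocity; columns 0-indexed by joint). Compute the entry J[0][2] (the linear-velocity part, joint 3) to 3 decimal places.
axis z_2 = (0.0000,0.0000,1.0000); lever o_n−o_2 = (-0.2321,-4.5981,11.0000)
cross product → J_v[:, 2] = (4.5981,-0.2321,0.0000)
J_ω[:, 2] = z_2
entry J[0][2] = 4.5981

4.598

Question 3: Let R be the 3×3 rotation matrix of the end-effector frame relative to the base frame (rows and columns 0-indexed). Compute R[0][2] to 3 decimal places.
-0.866

End-effector z-axis (col 2 of R) = (-0.8660,0.5000,0.0000)
R[0][2] = -0.8660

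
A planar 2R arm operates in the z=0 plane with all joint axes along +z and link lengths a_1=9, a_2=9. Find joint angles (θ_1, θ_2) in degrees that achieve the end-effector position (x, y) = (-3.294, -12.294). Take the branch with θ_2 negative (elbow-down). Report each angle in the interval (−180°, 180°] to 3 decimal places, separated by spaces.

cos θ_2 = (161.9929−9²−9²)/(2·9·9) = -0.0000; θ_2 = -90.0025° (elbow-down)
β = atan2(-12.2940,-3.2940) = -104.9993°; ψ = atan2(-9.0000,8.9996) = -45.0013°
θ_1 = β − ψ = -59.9980°

-59.998 -90.003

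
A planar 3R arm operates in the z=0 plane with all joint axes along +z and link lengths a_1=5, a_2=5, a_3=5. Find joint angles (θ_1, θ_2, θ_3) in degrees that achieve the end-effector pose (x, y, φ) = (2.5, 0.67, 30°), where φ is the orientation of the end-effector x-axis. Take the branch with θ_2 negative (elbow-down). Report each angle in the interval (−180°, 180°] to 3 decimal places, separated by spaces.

wrist centre = target − a_3·(cos φ, sin φ) = (-1.8301, -1.8300)
cos θ_2 = (6.6983−5²−5²)/(2·5·5) = -0.8660; θ_2 = -150.0011° (elbow-down)
β = atan2(-1.8300,-1.8301) = -135.0020°; ψ = atan2(-2.4999,0.6698) = -75.0005°
θ_1 = β − ψ = -60.0015°
θ_3 = φ − θ_1 − θ_2 = -119.9975° (wrapped to (-180°,180°])

-60.001 -150.001 -119.997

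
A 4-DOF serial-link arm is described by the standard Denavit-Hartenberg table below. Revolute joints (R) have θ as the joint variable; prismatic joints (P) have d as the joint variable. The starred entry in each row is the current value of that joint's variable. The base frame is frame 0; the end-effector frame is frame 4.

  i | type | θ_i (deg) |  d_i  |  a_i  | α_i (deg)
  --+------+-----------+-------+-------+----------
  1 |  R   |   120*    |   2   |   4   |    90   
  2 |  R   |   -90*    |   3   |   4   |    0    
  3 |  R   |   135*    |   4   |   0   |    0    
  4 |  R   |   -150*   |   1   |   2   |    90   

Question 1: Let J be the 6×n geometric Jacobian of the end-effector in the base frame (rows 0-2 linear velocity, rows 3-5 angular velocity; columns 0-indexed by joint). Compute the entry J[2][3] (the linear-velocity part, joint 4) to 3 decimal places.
axis z_3 = (0.8660,0.5000,0.0000); lever o_n−o_3 = (1.1248,0.0517,-1.9319)
cross product → J_v[:, 3] = (-0.9659,1.6730,-0.5176)
J_ω[:, 3] = z_3
entry J[2][3] = -0.5176

-0.518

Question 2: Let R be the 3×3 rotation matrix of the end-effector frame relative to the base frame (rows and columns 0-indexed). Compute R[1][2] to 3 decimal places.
-0.837

End-effector z-axis (col 2 of R) = (0.4830,-0.8365,0.2588)
R[1][2] = -0.8365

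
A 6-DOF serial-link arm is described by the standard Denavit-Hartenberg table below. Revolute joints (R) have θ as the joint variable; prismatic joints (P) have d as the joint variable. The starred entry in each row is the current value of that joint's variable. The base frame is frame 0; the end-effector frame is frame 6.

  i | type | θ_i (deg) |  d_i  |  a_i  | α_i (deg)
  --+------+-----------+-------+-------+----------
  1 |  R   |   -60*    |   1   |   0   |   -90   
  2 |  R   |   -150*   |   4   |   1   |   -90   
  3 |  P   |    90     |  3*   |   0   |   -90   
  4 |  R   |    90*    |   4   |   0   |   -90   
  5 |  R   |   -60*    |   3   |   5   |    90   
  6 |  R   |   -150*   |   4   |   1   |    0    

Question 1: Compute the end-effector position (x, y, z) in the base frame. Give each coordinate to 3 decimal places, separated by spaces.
10.444 -5.089 0.518

after link 1: o_1 = (0.0000, 0.0000, 1.0000)
after link 2: o_2 = (3.0311, 2.7500, 1.5000)
after link 3: o_3 = (3.7811, 1.4510, 4.0981)
after link 4: o_4 = (5.5131, -1.5490, 2.0981)
after link 5: o_5 = (9.3612, -2.2141, -2.2321)
after link 6: o_6 = (10.4437, -5.0891, 0.5179)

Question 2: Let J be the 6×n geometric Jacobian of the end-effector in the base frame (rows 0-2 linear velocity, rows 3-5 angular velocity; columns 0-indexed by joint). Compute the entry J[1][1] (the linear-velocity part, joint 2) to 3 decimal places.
0.417

axis z_1 = (0.8660,0.5000,0.0000); lever o_n−o_1 = (10.4437,-5.0891,-0.4821)
cross product → J_v[:, 1] = (-0.2410,0.4175,-9.6292)
J_ω[:, 1] = z_1
entry J[1][1] = 0.4175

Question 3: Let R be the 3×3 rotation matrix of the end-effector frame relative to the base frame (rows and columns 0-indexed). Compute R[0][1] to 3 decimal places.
-0.625

End-effector y-axis (col 1 of R) = (-0.6250,-0.6495,-0.4330)
R[0][1] = -0.6250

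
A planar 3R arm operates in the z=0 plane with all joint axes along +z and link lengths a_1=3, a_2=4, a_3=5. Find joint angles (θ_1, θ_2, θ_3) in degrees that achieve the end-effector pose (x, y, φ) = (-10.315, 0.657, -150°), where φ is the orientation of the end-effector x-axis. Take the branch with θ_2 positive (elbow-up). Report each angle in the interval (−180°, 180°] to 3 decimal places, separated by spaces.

wrist centre = target − a_3·(cos φ, sin φ) = (-5.9849, 3.1570)
cos θ_2 = (45.7854−3²−4²)/(2·3·4) = 0.8661; θ_2 = 29.9964° (elbow-up)
β = atan2(3.1570,-5.9849) = 152.1885°; ψ = atan2(1.9998,6.4642) = 17.1901°
θ_1 = β − ψ = 134.9984°
θ_3 = φ − θ_1 − θ_2 = 45.0051° (wrapped to (-180°,180°])

134.998 29.996 45.005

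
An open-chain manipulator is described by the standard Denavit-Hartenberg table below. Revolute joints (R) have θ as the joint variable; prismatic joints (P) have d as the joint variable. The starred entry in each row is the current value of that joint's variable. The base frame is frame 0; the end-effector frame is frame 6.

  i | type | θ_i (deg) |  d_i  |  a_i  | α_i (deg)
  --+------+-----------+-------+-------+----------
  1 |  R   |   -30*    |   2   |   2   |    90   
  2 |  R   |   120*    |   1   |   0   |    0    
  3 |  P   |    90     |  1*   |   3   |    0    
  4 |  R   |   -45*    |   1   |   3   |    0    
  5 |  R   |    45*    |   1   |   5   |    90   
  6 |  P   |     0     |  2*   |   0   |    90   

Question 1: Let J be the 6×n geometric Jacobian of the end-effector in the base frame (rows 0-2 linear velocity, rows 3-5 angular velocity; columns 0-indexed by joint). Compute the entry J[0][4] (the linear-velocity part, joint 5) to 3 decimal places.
axis z_4 = (-0.5000,-0.8660,0.0000); lever o_n−o_4 = (-5.1160,1.7990,-0.7679)
cross product → J_v[:, 4] = (0.6651,-0.3840,-5.3301)
J_ω[:, 4] = z_4
entry J[0][4] = 0.6651

0.665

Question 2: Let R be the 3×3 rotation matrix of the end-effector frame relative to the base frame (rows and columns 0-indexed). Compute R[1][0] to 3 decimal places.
End-effector x-axis (col 0 of R) = (-0.7500,0.4330,-0.5000)
R[1][0] = 0.4330

0.433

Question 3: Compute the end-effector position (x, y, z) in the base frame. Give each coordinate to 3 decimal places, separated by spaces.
after link 1: o_1 = (1.7321, -1.0000, 2.0000)
after link 2: o_2 = (1.2321, -1.8660, 2.0000)
after link 3: o_3 = (-1.5179, -1.4330, 0.5000)
after link 4: o_4 = (-4.5275, -0.8501, 1.2765)
after link 5: o_5 = (-8.7775, 0.4489, -1.2235)
after link 6: o_6 = (-9.6435, 0.9489, 0.5085)

-9.644 0.949 0.509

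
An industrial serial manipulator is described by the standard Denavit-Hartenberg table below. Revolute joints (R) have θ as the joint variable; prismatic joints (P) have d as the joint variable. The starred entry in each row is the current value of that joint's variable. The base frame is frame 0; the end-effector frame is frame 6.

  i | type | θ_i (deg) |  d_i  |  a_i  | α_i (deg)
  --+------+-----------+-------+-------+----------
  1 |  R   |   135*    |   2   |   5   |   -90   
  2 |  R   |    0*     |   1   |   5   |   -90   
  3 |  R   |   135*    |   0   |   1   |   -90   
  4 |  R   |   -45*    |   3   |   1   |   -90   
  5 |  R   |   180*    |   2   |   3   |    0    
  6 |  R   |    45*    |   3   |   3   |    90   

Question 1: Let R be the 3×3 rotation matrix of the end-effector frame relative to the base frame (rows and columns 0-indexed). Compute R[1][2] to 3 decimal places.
0.707

End-effector z-axis (col 2 of R) = (-0.5000,0.7071,0.5000)
R[1][2] = 0.7071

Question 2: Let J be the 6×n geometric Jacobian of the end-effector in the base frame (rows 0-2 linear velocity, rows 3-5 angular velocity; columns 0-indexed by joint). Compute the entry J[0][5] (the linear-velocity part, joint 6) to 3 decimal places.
1.500

axis z_5 = (0.7071,-0.0000,0.7071); lever o_n−o_5 = (0.6213,-2.1213,3.6213)
cross product → J_v[:, 5] = (1.5000,-2.1213,-1.5000)
J_ω[:, 5] = z_5
entry J[0][5] = 1.5000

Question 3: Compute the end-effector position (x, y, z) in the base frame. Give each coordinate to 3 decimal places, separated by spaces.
after link 1: o_1 = (-3.5355, 3.5355, 2.0000)
after link 2: o_2 = (-7.7782, 6.3640, 2.0000)
after link 3: o_3 = (-6.7782, 6.3640, 2.0000)
after link 4: o_4 = (-6.0711, 3.3640, 1.2929)
after link 5: o_5 = (-6.7782, 3.3640, 4.8284)
after link 6: o_6 = (-6.1569, 1.2426, 8.4497)

-6.157 1.243 8.450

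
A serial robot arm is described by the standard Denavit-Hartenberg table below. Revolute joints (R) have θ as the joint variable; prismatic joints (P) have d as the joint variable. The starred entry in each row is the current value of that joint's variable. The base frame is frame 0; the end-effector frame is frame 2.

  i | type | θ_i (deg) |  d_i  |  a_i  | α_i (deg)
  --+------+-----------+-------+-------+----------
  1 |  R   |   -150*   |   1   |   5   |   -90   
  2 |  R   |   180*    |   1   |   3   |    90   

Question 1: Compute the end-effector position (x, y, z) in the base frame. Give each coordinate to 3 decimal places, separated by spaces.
after link 1: o_1 = (-4.3301, -2.5000, 1.0000)
after link 2: o_2 = (-1.2321, -1.8660, 1.0000)

-1.232 -1.866 1.000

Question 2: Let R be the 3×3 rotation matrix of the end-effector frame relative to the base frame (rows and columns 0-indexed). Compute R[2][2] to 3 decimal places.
End-effector z-axis (col 2 of R) = (-0.0000,-0.0000,-1.0000)
R[2][2] = -1.0000

-1.000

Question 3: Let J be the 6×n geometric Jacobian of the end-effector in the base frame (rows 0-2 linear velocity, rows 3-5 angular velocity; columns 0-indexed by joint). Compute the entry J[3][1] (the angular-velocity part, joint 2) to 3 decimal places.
0.500

axis z_1 = (0.5000,-0.8660,0.0000); lever o_n−o_1 = (3.0981,0.6340,-0.0000)
cross product → J_v[:, 1] = (0.0000,0.0000,3.0000)
J_ω[:, 1] = z_1
entry J[3][1] = 0.5000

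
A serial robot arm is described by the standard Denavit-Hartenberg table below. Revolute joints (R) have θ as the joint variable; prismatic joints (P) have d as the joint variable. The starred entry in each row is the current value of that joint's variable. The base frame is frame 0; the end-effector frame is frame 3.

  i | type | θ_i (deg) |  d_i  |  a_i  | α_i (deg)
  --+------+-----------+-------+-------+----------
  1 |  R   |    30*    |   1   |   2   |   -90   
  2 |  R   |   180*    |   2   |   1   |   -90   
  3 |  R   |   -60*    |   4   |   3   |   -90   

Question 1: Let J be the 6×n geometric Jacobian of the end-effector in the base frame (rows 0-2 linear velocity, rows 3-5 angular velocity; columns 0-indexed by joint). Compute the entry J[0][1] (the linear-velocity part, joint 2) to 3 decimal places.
3.464

axis z_1 = (-0.5000,0.8660,0.0000); lever o_n−o_1 = (-4.4641,2.7321,4.0000)
cross product → J_v[:, 1] = (3.4641,2.0000,2.5000)
J_ω[:, 1] = z_1
entry J[0][1] = 3.4641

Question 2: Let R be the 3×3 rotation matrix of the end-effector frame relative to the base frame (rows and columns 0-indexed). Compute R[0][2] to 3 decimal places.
-0.500

End-effector z-axis (col 2 of R) = (-0.5000,-0.8660,-0.0000)
R[0][2] = -0.5000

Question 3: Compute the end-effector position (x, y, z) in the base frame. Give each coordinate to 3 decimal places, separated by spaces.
after link 1: o_1 = (1.7321, 1.0000, 1.0000)
after link 2: o_2 = (-0.1340, 2.2321, 1.0000)
after link 3: o_3 = (-2.7321, 3.7321, 5.0000)

-2.732 3.732 5.000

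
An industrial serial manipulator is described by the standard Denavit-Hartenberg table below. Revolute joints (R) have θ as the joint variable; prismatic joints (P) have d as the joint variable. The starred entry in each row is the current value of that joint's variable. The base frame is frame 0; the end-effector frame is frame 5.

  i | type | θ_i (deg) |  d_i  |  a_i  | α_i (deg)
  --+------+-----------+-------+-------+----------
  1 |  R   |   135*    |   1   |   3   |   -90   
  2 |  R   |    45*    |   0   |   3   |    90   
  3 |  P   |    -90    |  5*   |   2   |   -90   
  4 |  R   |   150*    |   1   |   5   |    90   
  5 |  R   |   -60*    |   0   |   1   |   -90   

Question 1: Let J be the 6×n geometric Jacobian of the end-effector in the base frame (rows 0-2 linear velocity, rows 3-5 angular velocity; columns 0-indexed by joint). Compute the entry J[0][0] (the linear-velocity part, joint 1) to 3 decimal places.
axis z_0 = ẑ; lever o_n−o_0 = (-6.7671,2.8595,0.3749)
cross product → J_v[:, 0] = (-2.8595,-6.7671,0.0000)
J_ω[:, 0] = z_0
entry J[0][0] = -2.8595

-2.859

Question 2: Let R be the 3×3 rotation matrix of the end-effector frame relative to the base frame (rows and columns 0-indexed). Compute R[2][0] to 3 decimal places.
0.436

End-effector x-axis (col 0 of R) = (0.2518,-0.8642,0.4356)
R[2][0] = 0.4356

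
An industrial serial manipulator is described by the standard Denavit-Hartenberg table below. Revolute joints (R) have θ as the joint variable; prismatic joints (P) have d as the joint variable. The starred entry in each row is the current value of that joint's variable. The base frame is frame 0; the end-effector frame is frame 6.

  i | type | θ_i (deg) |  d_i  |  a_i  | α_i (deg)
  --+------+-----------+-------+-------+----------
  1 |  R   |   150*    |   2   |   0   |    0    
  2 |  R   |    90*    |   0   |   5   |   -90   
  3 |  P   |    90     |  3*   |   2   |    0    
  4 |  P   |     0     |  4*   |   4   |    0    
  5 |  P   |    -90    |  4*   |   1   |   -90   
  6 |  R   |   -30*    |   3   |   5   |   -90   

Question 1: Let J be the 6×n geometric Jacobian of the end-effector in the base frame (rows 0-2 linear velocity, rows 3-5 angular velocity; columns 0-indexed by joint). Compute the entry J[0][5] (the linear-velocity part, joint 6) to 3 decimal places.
-5.000

axis z_5 = (0.0000,-0.0000,-1.0000); lever o_n−o_5 = (0.0000,-5.0000,-3.0000)
cross product → J_v[:, 5] = (-5.0000,0.0000,-0.0000)
J_ω[:, 5] = z_5
entry J[0][5] = -5.0000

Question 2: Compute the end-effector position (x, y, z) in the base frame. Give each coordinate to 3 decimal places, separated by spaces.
after link 1: o_1 = (0.0000, 0.0000, 2.0000)
after link 2: o_2 = (-2.5000, -4.3301, 2.0000)
after link 3: o_3 = (0.0981, -5.8301, 0.0000)
after link 4: o_4 = (3.5622, -7.8301, -4.0000)
after link 5: o_5 = (6.5263, -10.6962, -4.0000)
after link 6: o_6 = (6.5263, -15.6962, -7.0000)

6.526 -15.696 -7.000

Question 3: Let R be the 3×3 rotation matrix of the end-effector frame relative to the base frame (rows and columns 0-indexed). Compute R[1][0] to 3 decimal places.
End-effector x-axis (col 0 of R) = (-0.0000,-1.0000,0.0000)
R[1][0] = -1.0000

-1.000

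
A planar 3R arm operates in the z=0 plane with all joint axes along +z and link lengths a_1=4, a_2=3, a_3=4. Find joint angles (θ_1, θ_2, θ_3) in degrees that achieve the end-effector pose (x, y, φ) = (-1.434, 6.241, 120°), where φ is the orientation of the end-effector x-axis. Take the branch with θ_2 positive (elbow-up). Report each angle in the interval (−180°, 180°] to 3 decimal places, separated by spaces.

wrist centre = target − a_3·(cos φ, sin φ) = (0.5660, 2.7769)
cos θ_2 = (8.0315−4²−3²)/(2·4·3) = -0.7070; θ_2 = 134.9930° (elbow-up)
β = atan2(2.7769,0.5660) = 78.4795°; ψ = atan2(2.1216,1.8789) = 48.4709°
θ_1 = β − ψ = 30.0087°
θ_3 = φ − θ_1 − θ_2 = -45.0016° (wrapped to (-180°,180°])

30.009 134.993 -45.002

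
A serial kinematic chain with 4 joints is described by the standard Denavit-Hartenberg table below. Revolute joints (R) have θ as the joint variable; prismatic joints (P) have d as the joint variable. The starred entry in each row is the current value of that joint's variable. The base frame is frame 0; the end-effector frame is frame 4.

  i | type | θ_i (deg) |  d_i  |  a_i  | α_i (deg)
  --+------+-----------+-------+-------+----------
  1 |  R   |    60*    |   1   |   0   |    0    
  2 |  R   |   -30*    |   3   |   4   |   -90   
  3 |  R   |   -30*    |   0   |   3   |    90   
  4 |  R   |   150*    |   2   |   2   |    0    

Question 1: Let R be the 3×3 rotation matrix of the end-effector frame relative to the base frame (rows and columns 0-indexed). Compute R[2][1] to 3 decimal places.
End-effector y-axis (col 1 of R) = (0.0580,-0.9665,-0.2500)
R[2][1] = -0.2500

-0.250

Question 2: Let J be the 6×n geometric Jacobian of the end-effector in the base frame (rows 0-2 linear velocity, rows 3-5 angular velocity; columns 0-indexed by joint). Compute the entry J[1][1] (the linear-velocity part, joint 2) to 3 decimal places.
axis z_1 = (0.0000,0.0000,1.0000); lever o_n−o_1 = (3.0490,2.9151,5.3660)
cross product → J_v[:, 1] = (-2.9151,3.0490,0.0000)
J_ω[:, 1] = z_1
entry J[1][1] = 3.0490

3.049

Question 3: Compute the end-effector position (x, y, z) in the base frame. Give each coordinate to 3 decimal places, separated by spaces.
after link 1: o_1 = (0.0000, 0.0000, 1.0000)
after link 2: o_2 = (3.4641, 2.0000, 4.0000)
after link 3: o_3 = (5.7141, 3.2990, 5.5000)
after link 4: o_4 = (3.0490, 2.9151, 6.3660)

3.049 2.915 6.366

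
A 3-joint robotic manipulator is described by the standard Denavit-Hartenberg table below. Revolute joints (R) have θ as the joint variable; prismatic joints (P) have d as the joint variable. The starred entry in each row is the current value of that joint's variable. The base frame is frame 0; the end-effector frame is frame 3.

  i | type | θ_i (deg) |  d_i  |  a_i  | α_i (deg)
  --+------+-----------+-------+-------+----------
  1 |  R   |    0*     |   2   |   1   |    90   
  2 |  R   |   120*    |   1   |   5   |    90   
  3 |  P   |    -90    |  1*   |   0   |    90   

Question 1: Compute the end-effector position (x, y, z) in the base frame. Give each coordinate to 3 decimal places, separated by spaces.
after link 1: o_1 = (1.0000, 0.0000, 2.0000)
after link 2: o_2 = (-1.5000, -1.0000, 6.3301)
after link 3: o_3 = (-0.6340, -1.0000, 6.8301)

-0.634 -1.000 6.830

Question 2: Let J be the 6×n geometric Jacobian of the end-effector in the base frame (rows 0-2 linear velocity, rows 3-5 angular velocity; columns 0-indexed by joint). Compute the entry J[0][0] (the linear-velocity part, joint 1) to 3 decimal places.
axis z_0 = ẑ; lever o_n−o_0 = (-0.6340,-1.0000,6.8301)
cross product → J_v[:, 0] = (1.0000,-0.6340,0.0000)
J_ω[:, 0] = z_0
entry J[0][0] = 1.0000

1.000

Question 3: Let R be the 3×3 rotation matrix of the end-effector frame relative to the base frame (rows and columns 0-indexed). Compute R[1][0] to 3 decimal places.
End-effector x-axis (col 0 of R) = (0.0000,1.0000,0.0000)
R[1][0] = 1.0000

1.000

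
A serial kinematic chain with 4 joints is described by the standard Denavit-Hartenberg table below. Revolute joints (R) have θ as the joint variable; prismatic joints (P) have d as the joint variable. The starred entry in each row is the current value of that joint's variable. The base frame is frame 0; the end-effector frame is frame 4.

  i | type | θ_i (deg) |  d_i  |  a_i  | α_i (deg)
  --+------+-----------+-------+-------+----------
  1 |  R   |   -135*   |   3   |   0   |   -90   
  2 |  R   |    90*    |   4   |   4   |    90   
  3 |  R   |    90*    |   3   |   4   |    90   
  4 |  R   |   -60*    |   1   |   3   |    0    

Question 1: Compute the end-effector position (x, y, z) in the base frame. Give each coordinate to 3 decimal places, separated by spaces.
6.433 -7.002 -2.000

after link 1: o_1 = (0.0000, 0.0000, 3.0000)
after link 2: o_2 = (2.8284, -2.8284, -1.0000)
after link 3: o_3 = (3.5355, -7.7782, -1.0000)
after link 4: o_4 = (6.4333, -7.0017, -2.0000)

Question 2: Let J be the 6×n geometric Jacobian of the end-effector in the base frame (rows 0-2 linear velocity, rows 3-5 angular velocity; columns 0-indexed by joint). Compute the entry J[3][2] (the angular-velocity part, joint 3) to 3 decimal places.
-0.707

axis z_2 = (-0.7071,-0.7071,0.0000); lever o_n−o_2 = (3.6049,-4.1733,-1.0000)
cross product → J_v[:, 2] = (0.7071,-0.7071,5.5000)
J_ω[:, 2] = z_2
entry J[3][2] = -0.7071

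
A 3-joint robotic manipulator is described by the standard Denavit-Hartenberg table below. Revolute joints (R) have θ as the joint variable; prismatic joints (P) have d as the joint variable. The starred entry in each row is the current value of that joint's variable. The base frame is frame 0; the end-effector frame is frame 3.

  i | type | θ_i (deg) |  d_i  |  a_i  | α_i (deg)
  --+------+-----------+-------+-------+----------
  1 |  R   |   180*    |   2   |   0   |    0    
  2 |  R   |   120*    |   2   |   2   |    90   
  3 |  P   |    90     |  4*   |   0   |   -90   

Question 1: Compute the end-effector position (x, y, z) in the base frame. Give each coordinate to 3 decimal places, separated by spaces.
-2.464 -3.732 4.000

after link 1: o_1 = (0.0000, 0.0000, 2.0000)
after link 2: o_2 = (1.0000, -1.7321, 4.0000)
after link 3: o_3 = (-2.4641, -3.7321, 4.0000)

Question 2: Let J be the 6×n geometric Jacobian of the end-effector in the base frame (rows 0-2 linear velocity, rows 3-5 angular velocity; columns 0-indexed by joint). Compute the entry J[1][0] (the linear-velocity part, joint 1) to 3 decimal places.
-2.464

axis z_0 = ẑ; lever o_n−o_0 = (-2.4641,-3.7321,4.0000)
cross product → J_v[:, 0] = (3.7321,-2.4641,0.0000)
J_ω[:, 0] = z_0
entry J[1][0] = -2.4641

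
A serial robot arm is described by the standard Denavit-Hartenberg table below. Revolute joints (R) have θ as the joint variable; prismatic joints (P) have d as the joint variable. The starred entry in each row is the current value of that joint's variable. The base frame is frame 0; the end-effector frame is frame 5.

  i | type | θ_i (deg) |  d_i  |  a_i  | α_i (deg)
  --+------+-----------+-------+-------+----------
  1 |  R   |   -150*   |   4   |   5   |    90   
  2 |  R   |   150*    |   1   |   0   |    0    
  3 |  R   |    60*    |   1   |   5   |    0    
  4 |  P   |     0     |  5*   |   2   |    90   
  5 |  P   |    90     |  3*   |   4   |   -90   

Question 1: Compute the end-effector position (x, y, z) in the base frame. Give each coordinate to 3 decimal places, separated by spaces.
after link 1: o_1 = (-4.3301, -2.5000, 4.0000)
after link 2: o_2 = (-4.8301, -1.6340, 4.0000)
after link 3: o_3 = (-1.5801, 1.3971, 1.5000)
after link 4: o_4 = (-2.5801, 6.5933, 0.5000)
after link 5: o_5 = (-3.2811, 10.8074, 3.0981)

-3.281 10.807 3.098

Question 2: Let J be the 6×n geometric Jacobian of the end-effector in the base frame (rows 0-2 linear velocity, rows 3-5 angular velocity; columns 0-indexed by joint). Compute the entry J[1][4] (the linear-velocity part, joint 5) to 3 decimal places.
prismatic axis z_4 = (0.4330,0.2500,0.8660)
J_v[:, 4] = z_4; J_ω[:, 4] = (0,0,0)
entry J[1][4] = 0.2500

0.250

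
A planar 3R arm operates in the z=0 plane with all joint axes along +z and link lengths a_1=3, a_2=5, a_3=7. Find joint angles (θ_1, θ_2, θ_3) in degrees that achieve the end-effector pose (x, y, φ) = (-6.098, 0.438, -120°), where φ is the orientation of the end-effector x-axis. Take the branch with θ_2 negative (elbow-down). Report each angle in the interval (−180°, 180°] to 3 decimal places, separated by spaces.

wrist centre = target − a_3·(cos φ, sin φ) = (-2.5980, 6.5002)
cos θ_2 = (49.0019−3²−5²)/(2·3·5) = 0.5001; θ_2 = -59.9958° (elbow-down)
β = atan2(6.5002,-2.5980) = 111.7857°; ψ = atan2(-4.3299,5.5003) = -38.2104°
θ_1 = β − ψ = 149.9961°
θ_3 = φ − θ_1 − θ_2 = 149.9997° (wrapped to (-180°,180°])

149.996 -59.996 150.000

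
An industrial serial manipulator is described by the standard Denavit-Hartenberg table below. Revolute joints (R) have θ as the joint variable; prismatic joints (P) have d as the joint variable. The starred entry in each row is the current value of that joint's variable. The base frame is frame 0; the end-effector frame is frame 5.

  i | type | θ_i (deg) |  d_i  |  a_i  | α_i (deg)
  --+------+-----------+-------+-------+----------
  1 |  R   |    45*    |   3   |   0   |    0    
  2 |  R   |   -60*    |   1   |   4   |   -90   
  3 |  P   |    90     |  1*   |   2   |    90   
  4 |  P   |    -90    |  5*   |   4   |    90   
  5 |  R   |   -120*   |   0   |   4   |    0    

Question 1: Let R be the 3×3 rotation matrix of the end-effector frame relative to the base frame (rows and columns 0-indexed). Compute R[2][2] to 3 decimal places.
End-effector z-axis (col 2 of R) = (-0.0000,-0.0000,1.0000)
R[2][2] = 1.0000

1.000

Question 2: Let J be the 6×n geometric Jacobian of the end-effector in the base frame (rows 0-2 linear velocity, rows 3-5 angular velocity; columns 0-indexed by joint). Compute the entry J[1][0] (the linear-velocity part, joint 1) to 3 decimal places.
axis z_0 = ẑ; lever o_n−o_0 = (5.0884,-2.3987,2.0000)
cross product → J_v[:, 0] = (2.3987,5.0884,-0.0000)
J_ω[:, 0] = z_0
entry J[1][0] = 5.0884

5.088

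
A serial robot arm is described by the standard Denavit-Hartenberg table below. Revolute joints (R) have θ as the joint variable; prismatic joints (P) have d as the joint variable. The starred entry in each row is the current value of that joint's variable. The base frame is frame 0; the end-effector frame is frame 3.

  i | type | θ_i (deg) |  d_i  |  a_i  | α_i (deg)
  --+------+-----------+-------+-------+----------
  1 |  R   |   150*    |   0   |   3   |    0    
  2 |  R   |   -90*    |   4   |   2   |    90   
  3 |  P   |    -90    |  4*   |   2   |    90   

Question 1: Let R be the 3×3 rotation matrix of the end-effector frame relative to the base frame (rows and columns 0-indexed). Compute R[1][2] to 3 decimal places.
End-effector z-axis (col 2 of R) = (-0.5000,-0.8660,-0.0000)
R[1][2] = -0.8660

-0.866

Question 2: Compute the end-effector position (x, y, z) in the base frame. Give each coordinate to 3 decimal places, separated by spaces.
1.866 1.232 2.000

after link 1: o_1 = (-2.5981, 1.5000, 0.0000)
after link 2: o_2 = (-1.5981, 3.2321, 4.0000)
after link 3: o_3 = (1.8660, 1.2321, 2.0000)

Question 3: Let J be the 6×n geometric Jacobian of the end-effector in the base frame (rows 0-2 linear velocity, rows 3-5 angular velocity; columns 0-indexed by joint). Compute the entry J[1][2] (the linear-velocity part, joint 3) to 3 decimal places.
-0.500

prismatic axis z_2 = (0.8660,-0.5000,0.0000)
J_v[:, 2] = z_2; J_ω[:, 2] = (0,0,0)
entry J[1][2] = -0.5000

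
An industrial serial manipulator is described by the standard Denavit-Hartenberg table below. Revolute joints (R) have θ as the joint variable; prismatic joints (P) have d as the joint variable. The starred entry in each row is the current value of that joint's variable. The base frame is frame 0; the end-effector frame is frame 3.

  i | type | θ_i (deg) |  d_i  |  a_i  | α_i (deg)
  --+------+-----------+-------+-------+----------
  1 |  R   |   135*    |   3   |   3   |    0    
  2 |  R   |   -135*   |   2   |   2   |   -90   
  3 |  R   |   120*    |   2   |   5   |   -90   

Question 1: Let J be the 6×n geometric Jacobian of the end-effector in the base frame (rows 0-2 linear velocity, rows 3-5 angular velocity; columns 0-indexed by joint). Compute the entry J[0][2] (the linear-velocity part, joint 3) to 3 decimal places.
axis z_2 = (0.0000,1.0000,0.0000); lever o_n−o_2 = (-2.5000,2.0000,-4.3301)
cross product → J_v[:, 2] = (-4.3301,-0.0000,2.5000)
J_ω[:, 2] = z_2
entry J[0][2] = -4.3301

-4.330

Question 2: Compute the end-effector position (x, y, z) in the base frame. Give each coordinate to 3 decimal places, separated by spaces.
-2.621 4.121 0.670

after link 1: o_1 = (-2.1213, 2.1213, 3.0000)
after link 2: o_2 = (-0.1213, 2.1213, 5.0000)
after link 3: o_3 = (-2.6213, 4.1213, 0.6699)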